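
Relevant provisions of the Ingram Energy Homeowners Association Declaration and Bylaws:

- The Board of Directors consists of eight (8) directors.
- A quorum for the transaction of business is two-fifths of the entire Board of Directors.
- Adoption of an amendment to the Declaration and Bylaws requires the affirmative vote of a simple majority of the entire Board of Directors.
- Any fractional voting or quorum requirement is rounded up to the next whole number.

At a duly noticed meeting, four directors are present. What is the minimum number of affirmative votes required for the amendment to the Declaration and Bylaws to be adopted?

The amendment to the Declaration and Bylaws requires a majority of the entire Board of Directors (8).
A majority of 8 is 5.
(Only 4 can vote, so the amendment to the Declaration and Bylaws cannot pass at this meeting, but the required vote is still 5.)

5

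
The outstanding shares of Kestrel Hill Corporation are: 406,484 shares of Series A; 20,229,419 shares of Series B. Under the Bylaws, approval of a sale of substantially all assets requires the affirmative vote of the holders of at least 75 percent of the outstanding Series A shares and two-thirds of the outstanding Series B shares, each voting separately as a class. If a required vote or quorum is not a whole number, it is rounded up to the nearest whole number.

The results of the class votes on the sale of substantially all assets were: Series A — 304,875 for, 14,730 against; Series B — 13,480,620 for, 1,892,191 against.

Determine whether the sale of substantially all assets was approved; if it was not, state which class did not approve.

Series A: 3/4 of 406484 = 304863; 304,863 required, 304,875 in favor — approved.
Series B: 2/3 of 20229419 = 13486279.33, rounded up to 13486280; 13,486,280 required, 13,480,620 in favor — not approved.

Not approved — the Series B shares did not give the required vote.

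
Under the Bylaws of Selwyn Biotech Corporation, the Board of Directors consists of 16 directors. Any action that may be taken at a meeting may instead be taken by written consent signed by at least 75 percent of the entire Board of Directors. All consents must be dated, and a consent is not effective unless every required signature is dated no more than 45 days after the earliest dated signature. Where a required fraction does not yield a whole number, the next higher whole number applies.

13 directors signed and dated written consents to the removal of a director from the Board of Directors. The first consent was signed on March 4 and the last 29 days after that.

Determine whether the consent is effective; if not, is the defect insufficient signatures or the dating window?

Effective — both the signature and dating-window requirements are satisfied.

Signatures required: at least 75 percent of 16 — 3/4 of 16 = 12, so 12 needed; 13 signed. Sufficient.
Dating window: the latest signature is 29 days after the earliest; the limit is 45 days. Within the window.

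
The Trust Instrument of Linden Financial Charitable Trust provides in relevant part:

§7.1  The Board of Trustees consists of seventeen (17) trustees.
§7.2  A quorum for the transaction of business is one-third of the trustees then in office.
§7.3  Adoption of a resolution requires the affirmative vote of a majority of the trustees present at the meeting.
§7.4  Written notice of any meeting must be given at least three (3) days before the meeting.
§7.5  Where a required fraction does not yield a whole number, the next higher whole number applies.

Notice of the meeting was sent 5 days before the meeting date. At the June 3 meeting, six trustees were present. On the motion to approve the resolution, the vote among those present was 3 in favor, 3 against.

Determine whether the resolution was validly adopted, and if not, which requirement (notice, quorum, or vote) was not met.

Notice: 5 days given; 3 required (5 ≥ 3). Satisfied.
Quorum: 6 present; quorum is 6. Satisfied.
Vote: the resolution requires a majority of the trustees present (6). A majority of 6 is 4, so 4 affirmative votes are needed; 3 voted in favor. Not satisfied.

Invalid — vote requirement not satisfied.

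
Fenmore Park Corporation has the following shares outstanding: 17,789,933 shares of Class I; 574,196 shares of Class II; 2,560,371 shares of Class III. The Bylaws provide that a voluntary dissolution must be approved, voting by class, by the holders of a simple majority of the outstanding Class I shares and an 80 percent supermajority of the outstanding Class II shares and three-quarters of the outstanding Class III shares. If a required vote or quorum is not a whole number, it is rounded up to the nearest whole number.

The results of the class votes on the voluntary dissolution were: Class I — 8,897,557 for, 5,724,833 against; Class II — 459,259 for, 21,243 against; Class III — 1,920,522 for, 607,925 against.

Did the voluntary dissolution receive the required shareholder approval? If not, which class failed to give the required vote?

Not approved — the Class II shares did not give the required vote.

Class I: a majority of 17789933 is 8894967; 8,894,967 required, 8,897,557 in favor — approved.
Class II: 4/5 of 574196 = 459356.80, rounded up to 459357; 459,357 required, 459,259 in favor — not approved.
Class III: 3/4 of 2560371 = 1920278.25, rounded up to 1920279; 1,920,279 required, 1,920,522 in favor — approved.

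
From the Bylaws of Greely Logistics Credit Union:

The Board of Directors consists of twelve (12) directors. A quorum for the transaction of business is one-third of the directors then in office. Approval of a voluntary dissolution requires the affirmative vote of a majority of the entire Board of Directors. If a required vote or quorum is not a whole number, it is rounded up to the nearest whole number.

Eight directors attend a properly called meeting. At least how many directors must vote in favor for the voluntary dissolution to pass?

7

The voluntary dissolution requires a majority of the entire Board of Directors (12).
A majority of 12 is 7.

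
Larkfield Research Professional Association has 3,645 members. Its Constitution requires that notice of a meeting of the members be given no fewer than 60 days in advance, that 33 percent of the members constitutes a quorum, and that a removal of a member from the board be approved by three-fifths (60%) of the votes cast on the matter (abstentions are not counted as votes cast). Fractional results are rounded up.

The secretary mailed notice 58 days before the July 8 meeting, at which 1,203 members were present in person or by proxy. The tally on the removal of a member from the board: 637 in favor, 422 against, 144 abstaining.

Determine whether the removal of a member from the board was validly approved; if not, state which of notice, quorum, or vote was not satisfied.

Invalid — notice requirement not satisfied.

Notice: 58 days given; 60 required. Not satisfied.
Quorum: 33% of 3,645 = 1,202.85, rounded up to 1,203; 1,203 present. Satisfied.
Vote: requires three-fifths of the votes cast (1,203 − 144 abstaining = 1,059); 3/5 of 1059 = 635.40, rounded up to 636, so 636 needed; 637 in favor. Satisfied.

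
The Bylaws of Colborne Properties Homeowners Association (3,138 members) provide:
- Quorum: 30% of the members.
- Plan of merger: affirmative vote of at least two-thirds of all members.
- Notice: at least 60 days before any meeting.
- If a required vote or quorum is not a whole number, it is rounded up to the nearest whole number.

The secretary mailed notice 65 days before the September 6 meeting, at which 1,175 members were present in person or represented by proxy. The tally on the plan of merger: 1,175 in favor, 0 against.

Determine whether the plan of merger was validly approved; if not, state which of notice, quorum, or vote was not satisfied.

Notice: 65 days given; 60 required. Satisfied.
Quorum: 30% of 3,138 = 941.40, rounded up to 942; 1,175 present. Satisfied.
Vote: requires two-thirds of all members (3,138); 2/3 of 3138 = 2092, so 2,092 needed; 1,175 in favor. Not satisfied.

Invalid — vote requirement not satisfied.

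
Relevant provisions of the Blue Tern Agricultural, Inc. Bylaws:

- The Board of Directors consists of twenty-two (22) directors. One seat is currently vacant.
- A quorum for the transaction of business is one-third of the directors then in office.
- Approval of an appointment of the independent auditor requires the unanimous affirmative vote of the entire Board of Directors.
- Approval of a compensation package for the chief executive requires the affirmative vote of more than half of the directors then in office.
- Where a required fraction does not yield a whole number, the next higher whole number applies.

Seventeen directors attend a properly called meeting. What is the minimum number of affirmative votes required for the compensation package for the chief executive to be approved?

The compensation package for the chief executive requires a majority of the directors then in office (21).
A majority of 21 is 11.

11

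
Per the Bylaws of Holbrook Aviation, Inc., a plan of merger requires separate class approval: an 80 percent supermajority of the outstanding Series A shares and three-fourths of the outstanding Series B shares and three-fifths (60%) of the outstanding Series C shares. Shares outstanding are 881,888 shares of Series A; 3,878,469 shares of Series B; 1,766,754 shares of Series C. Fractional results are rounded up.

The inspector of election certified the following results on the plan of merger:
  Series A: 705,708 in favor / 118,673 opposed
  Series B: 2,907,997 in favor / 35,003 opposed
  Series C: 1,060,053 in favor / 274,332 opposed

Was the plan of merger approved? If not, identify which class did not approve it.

Not approved — the Series B shares did not give the required vote.

Series A: 4/5 of 881888 = 705510.40, rounded up to 705511; 705,511 required, 705,708 in favor — approved.
Series B: 3/4 of 3878469 = 2908851.75, rounded up to 2908852; 2,908,852 required, 2,907,997 in favor — not approved.
Series C: 3/5 of 1766754 = 1060052.40, rounded up to 1060053; 1,060,053 required, 1,060,053 in favor — approved.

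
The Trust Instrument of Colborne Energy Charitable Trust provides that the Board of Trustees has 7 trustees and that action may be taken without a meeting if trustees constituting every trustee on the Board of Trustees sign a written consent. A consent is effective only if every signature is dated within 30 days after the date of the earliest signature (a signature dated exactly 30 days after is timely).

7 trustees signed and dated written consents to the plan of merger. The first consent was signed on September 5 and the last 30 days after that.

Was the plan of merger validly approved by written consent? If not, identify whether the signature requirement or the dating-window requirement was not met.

Signatures required: the unanimous vote of 7 — unanimous means all 7, so 7 needed; 7 signed. Sufficient.
Dating window: the latest signature is 30 days after the earliest; the limit is 30 days. Within the window.

Effective — both the signature and dating-window requirements are satisfied.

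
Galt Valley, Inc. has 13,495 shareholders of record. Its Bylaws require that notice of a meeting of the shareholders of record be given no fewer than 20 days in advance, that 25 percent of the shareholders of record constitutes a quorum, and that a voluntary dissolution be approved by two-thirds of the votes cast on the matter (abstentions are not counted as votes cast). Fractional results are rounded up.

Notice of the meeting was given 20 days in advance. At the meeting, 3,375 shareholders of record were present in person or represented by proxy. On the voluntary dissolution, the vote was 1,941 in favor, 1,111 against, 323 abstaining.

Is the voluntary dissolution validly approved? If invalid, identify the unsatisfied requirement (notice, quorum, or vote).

Notice: 20 days given; 20 required. Satisfied.
Quorum: 25% of 13,495 = 3,373.75, rounded up to 3,374; 3,375 present. Satisfied.
Vote: requires two-thirds of the votes cast (3,375 − 323 abstaining = 3,052); 2/3 of 3052 = 2034.67, rounded up to 2035, so 2,035 needed; 1,941 in favor. Not satisfied.

Invalid — vote requirement not satisfied.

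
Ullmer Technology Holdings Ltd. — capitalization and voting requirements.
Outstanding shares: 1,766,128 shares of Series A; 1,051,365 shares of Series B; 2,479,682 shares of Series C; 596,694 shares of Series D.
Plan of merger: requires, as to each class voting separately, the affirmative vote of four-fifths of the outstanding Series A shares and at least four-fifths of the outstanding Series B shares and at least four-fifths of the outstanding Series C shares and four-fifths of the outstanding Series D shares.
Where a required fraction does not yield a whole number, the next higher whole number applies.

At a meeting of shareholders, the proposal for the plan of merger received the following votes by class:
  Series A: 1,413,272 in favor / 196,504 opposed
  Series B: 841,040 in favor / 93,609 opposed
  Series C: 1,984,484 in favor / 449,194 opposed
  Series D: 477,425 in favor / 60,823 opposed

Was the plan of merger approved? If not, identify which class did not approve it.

Series A: 4/5 of 1766128 = 1412902.40, rounded up to 1412903; 1,412,903 required, 1,413,272 in favor — approved.
Series B: 4/5 of 1051365 = 841092; 841,092 required, 841,040 in favor — not approved.
Series C: 4/5 of 2479682 = 1983745.60, rounded up to 1983746; 1,983,746 required, 1,984,484 in favor — approved.
Series D: 4/5 of 596694 = 477355.20, rounded up to 477356; 477,356 required, 477,425 in favor — approved.

Not approved — the Series B shares did not give the required vote.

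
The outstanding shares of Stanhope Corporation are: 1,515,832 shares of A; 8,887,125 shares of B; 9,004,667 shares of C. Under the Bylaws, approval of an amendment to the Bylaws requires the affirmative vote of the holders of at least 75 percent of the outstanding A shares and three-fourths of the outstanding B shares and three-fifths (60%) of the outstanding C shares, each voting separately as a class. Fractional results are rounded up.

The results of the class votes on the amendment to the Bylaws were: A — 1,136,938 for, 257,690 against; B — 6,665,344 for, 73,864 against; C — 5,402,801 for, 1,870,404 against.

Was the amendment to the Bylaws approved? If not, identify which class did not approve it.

A: 3/4 of 1515832 = 1136874; 1,136,874 required, 1,136,938 in favor — approved.
B: 3/4 of 8887125 = 6665343.75, rounded up to 6665344; 6,665,344 required, 6,665,344 in favor — approved.
C: 3/5 of 9004667 = 5402800.20, rounded up to 5402801; 5,402,801 required, 5,402,801 in favor — approved.

Approved — every class gave the required vote.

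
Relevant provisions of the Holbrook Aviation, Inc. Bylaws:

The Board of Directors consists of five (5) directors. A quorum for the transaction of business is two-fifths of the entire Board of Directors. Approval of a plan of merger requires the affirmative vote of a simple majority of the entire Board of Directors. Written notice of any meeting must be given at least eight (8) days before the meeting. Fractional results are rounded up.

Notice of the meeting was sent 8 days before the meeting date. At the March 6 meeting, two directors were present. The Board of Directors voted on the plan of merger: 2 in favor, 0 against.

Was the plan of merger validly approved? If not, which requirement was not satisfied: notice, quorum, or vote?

Invalid — vote requirement not satisfied.

Notice: 8 days given; 8 required (8 ≥ 8). Satisfied.
Quorum: 2 present; quorum is 2. Satisfied.
Vote: the plan of merger requires a majority of the entire Board of Directors (5). A majority of 5 is 3, so 3 affirmative votes are needed; 2 voted in favor. Not satisfied.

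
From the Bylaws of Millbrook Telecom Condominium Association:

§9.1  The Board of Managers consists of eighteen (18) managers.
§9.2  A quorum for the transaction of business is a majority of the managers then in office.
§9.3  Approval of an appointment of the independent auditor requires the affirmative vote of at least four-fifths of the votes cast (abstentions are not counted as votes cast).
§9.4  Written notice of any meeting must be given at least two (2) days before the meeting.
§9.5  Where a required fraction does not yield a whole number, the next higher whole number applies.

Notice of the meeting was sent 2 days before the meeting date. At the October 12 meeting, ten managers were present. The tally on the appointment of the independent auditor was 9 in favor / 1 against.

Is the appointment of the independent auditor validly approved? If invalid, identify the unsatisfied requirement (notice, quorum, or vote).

Valid — all requirements satisfied.

Notice: 2 days given; 2 required (2 ≥ 2). Satisfied.
Quorum: 10 present; quorum is 10. Satisfied.
Vote: the appointment of the independent auditor requires four-fifths of the votes cast (10). 4/5 of 10 = 8, so 8 affirmative votes are needed; 9 voted in favor. Satisfied.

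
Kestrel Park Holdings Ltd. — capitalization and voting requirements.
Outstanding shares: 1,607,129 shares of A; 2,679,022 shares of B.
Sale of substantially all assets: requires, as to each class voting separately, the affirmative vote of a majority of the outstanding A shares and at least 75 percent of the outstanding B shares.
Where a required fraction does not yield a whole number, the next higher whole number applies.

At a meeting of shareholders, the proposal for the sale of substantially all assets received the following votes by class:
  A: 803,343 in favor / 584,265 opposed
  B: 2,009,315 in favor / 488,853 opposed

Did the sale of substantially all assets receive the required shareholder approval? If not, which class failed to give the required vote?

A: a majority of 1607129 is 803565; 803,565 required, 803,343 in favor — not approved.
B: 3/4 of 2679022 = 2009266.50, rounded up to 2009267; 2,009,267 required, 2,009,315 in favor — approved.

Not approved — the A shares did not give the required vote.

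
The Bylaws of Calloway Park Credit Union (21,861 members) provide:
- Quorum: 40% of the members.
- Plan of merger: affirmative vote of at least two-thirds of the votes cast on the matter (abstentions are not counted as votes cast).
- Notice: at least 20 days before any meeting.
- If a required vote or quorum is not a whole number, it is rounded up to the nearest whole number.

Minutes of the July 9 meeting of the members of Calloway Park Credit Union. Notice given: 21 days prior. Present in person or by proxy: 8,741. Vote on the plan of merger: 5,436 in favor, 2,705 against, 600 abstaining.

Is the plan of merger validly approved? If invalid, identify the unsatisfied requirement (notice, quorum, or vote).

Invalid — quorum requirement not satisfied.

Notice: 21 days given; 20 required. Satisfied.
Quorum: 40% of 21,861 = 8,744.40, rounded up to 8,745; 8,741 present. Not satisfied.
Vote: requires two-thirds of the votes cast (8,741 − 600 abstaining = 8,141); 2/3 of 8141 = 5427.33, rounded up to 5428, so 5,428 needed; 5,436 in favor. Satisfied.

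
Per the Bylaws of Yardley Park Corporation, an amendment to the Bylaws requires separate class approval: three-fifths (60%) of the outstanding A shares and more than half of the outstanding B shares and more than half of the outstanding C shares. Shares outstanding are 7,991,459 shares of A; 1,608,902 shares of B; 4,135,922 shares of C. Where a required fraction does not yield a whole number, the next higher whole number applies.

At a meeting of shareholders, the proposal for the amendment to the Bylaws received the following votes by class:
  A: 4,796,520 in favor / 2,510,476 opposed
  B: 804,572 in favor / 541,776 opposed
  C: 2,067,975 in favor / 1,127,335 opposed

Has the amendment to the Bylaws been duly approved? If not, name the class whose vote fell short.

Approved — every class gave the required vote.

A: 3/5 of 7991459 = 4794875.40, rounded up to 4794876; 4,794,876 required, 4,796,520 in favor — approved.
B: a majority of 1608902 is 804452; 804,452 required, 804,572 in favor — approved.
C: a majority of 4135922 is 2067962; 2,067,962 required, 2,067,975 in favor — approved.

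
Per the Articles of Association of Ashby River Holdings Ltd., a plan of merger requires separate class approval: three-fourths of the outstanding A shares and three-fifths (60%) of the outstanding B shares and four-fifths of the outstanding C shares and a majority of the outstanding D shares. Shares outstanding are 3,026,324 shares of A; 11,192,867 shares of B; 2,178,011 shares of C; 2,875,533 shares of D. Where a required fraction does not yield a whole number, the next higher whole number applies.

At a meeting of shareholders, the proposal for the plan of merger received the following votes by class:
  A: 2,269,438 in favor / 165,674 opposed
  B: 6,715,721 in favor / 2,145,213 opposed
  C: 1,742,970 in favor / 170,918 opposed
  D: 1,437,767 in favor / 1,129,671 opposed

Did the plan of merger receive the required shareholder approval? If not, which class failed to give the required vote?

Not approved — the A shares did not give the required vote.

A: 3/4 of 3026324 = 2269743; 2,269,743 required, 2,269,438 in favor — not approved.
B: 3/5 of 11192867 = 6715720.20, rounded up to 6715721; 6,715,721 required, 6,715,721 in favor — approved.
C: 4/5 of 2178011 = 1742408.80, rounded up to 1742409; 1,742,409 required, 1,742,970 in favor — approved.
D: a majority of 2875533 is 1437767; 1,437,767 required, 1,437,767 in favor — approved.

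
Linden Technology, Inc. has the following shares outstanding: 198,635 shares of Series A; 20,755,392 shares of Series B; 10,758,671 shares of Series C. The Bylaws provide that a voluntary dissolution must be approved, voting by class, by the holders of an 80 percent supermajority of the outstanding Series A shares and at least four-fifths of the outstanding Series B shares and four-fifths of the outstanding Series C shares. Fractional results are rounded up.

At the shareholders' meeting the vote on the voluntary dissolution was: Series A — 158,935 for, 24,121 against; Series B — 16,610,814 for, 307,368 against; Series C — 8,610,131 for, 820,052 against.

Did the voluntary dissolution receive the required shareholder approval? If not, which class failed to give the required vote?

Approved — every class gave the required vote.

Series A: 4/5 of 198635 = 158908; 158,908 required, 158,935 in favor — approved.
Series B: 4/5 of 20755392 = 16604313.60, rounded up to 16604314; 16,604,314 required, 16,610,814 in favor — approved.
Series C: 4/5 of 10758671 = 8606936.80, rounded up to 8606937; 8,606,937 required, 8,610,131 in favor — approved.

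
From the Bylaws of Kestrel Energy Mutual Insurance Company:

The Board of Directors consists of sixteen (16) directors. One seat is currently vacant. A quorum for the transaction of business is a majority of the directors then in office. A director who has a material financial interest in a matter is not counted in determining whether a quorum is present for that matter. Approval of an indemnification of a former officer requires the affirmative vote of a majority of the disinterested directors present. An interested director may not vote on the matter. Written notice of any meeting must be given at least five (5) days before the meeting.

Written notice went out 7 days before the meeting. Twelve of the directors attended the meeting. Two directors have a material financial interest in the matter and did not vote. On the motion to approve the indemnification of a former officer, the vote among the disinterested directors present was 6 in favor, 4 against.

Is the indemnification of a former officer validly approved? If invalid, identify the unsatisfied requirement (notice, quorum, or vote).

Valid — all requirements satisfied.

Notice: 7 days given; 5 required (7 ≥ 5). Satisfied.
Quorum: 12 present, but the 2 interested directors do not count, leaving 10. Quorum is 8. Satisfied.
Vote: the indemnification of a former officer requires a majority of the disinterested directors present (12 − 2 = 10). A majority of 10 is 6, so 6 affirmative votes are needed; 6 voted in favor. Satisfied.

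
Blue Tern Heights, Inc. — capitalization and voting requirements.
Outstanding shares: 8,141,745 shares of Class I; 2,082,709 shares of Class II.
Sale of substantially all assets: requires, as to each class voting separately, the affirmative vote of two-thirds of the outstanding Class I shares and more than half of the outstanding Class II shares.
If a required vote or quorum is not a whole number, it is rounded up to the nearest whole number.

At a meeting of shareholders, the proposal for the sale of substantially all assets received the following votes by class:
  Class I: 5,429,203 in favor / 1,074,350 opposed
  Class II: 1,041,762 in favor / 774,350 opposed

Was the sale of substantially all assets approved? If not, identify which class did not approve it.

Approved — every class gave the required vote.

Class I: 2/3 of 8141745 = 5427830; 5,427,830 required, 5,429,203 in favor — approved.
Class II: a majority of 2082709 is 1041355; 1,041,355 required, 1,041,762 in favor — approved.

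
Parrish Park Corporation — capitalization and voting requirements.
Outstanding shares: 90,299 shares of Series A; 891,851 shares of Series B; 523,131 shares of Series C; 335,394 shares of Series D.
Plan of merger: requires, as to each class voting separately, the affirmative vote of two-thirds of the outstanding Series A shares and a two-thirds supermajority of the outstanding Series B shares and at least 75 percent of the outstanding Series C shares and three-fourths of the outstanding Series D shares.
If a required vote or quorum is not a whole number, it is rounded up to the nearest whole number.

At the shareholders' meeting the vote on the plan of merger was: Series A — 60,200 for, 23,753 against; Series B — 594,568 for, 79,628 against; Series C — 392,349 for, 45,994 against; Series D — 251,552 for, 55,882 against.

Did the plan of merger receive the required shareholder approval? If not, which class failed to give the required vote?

Approved — every class gave the required vote.

Series A: 2/3 of 90299 = 60199.33, rounded up to 60200; 60,200 required, 60,200 in favor — approved.
Series B: 2/3 of 891851 = 594567.33, rounded up to 594568; 594,568 required, 594,568 in favor — approved.
Series C: 3/4 of 523131 = 392348.25, rounded up to 392349; 392,349 required, 392,349 in favor — approved.
Series D: 3/4 of 335394 = 251545.50, rounded up to 251546; 251,546 required, 251,552 in favor — approved.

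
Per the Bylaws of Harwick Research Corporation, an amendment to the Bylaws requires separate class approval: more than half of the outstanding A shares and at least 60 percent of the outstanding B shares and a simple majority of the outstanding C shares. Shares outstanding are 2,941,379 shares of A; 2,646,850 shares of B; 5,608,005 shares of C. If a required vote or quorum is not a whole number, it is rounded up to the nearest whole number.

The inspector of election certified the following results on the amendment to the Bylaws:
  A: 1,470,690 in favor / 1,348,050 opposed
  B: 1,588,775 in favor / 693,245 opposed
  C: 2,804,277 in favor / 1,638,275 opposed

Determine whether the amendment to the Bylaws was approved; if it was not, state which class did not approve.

A: a majority of 2941379 is 1470690; 1,470,690 required, 1,470,690 in favor — approved.
B: 3/5 of 2646850 = 1588110; 1,588,110 required, 1,588,775 in favor — approved.
C: a majority of 5608005 is 2804003; 2,804,003 required, 2,804,277 in favor — approved.

Approved — every class gave the required vote.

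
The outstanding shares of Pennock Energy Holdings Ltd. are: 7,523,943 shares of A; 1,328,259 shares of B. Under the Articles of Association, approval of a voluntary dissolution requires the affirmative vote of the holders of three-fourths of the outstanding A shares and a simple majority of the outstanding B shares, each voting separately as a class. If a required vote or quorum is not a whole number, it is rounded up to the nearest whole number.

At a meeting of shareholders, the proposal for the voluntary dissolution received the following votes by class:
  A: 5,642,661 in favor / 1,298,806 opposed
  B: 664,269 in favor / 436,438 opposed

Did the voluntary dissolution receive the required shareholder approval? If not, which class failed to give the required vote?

A: 3/4 of 7523943 = 5642957.25, rounded up to 5642958; 5,642,958 required, 5,642,661 in favor — not approved.
B: a majority of 1328259 is 664130; 664,130 required, 664,269 in favor — approved.

Not approved — the A shares did not give the required vote.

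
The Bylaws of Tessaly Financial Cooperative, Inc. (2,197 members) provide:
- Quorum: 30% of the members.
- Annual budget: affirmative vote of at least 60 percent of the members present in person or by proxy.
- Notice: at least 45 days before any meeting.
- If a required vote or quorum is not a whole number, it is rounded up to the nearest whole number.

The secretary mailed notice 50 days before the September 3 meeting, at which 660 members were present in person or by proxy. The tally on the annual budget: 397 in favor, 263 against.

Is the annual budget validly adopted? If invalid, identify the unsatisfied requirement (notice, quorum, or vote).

Notice: 50 days given; 45 required. Satisfied.
Quorum: 30% of 2,197 = 659.10, rounded up to 660; 660 present. Satisfied.
Vote: requires three-fifths of those present (660); 3/5 of 660 = 396, so 396 needed; 397 in favor. Satisfied.

Valid — all requirements satisfied.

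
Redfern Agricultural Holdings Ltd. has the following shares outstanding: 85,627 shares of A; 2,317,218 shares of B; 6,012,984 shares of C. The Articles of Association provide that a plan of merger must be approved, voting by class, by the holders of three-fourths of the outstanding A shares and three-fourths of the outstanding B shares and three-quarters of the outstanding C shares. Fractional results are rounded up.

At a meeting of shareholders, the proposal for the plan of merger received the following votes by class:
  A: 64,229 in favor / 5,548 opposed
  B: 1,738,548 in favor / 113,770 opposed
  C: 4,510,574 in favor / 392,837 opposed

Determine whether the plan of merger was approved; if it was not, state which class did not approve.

A: 3/4 of 85627 = 64220.25, rounded up to 64221; 64,221 required, 64,229 in favor — approved.
B: 3/4 of 2317218 = 1737913.50, rounded up to 1737914; 1,737,914 required, 1,738,548 in favor — approved.
C: 3/4 of 6012984 = 4509738; 4,509,738 required, 4,510,574 in favor — approved.

Approved — every class gave the required vote.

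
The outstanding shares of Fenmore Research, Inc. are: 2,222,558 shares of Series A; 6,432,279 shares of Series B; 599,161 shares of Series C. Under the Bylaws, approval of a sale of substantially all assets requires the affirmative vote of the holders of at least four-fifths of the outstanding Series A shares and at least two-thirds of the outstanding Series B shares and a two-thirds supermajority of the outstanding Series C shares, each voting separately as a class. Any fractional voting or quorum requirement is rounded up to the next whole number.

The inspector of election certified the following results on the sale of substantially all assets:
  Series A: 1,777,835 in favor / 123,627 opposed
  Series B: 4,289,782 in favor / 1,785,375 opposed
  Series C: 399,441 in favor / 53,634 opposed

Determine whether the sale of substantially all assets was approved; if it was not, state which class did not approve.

Series A: 4/5 of 2222558 = 1778046.40, rounded up to 1778047; 1,778,047 required, 1,777,835 in favor — not approved.
Series B: 2/3 of 6432279 = 4288186; 4,288,186 required, 4,289,782 in favor — approved.
Series C: 2/3 of 599161 = 399440.67, rounded up to 399441; 399,441 required, 399,441 in favor — approved.

Not approved — the Series A shares did not give the required vote.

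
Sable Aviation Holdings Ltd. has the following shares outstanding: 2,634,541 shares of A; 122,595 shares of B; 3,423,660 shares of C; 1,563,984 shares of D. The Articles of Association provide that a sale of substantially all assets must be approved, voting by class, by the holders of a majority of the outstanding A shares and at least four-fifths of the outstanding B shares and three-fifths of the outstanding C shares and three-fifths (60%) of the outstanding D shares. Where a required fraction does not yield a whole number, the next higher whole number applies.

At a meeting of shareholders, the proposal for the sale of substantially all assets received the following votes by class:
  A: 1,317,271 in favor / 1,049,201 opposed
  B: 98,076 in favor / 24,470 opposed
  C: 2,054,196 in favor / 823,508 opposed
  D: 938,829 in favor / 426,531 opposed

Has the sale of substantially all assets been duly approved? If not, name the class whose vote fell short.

Approved — every class gave the required vote.

A: a majority of 2634541 is 1317271; 1,317,271 required, 1,317,271 in favor — approved.
B: 4/5 of 122595 = 98076; 98,076 required, 98,076 in favor — approved.
C: 3/5 of 3423660 = 2054196; 2,054,196 required, 2,054,196 in favor — approved.
D: 3/5 of 1563984 = 938390.40, rounded up to 938391; 938,391 required, 938,829 in favor — approved.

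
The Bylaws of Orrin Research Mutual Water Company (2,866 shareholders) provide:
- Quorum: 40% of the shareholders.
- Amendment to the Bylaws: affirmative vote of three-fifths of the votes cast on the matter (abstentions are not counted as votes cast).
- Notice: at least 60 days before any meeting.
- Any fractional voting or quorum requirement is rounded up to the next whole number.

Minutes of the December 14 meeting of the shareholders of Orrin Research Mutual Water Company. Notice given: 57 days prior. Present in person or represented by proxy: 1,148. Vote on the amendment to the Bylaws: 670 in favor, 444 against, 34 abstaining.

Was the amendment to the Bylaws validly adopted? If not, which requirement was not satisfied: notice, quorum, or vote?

Invalid — notice requirement not satisfied.

Notice: 57 days given; 60 required. Not satisfied.
Quorum: 40% of 2,866 = 1,146.40, rounded up to 1,147; 1,148 present. Satisfied.
Vote: requires three-fifths of the votes cast (1,148 − 34 abstaining = 1,114); 3/5 of 1114 = 668.40, rounded up to 669, so 669 needed; 670 in favor. Satisfied.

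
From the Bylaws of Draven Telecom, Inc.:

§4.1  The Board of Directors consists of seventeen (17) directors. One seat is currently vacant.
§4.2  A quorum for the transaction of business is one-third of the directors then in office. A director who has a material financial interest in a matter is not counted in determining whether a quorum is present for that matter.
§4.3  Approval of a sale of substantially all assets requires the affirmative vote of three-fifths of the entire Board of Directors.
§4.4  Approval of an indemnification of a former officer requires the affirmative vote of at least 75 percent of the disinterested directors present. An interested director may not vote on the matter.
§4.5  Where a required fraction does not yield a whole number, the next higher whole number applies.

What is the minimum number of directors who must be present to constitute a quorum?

6

1/3 of 16 = 5.33, rounded up to 6.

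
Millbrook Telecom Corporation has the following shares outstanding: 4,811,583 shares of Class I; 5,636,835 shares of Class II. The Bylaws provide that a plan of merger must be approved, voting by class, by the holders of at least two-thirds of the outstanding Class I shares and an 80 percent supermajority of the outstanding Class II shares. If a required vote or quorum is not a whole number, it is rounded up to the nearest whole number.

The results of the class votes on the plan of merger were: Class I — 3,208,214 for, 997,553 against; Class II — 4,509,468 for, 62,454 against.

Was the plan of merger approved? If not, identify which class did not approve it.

Approved — every class gave the required vote.

Class I: 2/3 of 4811583 = 3207722; 3,207,722 required, 3,208,214 in favor — approved.
Class II: 4/5 of 5636835 = 4509468; 4,509,468 required, 4,509,468 in favor — approved.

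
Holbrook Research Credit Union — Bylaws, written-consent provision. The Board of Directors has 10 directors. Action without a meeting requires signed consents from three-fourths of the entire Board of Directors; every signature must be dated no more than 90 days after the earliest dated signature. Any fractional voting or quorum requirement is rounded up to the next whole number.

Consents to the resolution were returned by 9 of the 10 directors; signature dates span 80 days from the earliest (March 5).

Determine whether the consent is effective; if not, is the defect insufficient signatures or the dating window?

Signatures required: three-fourths of 10 — 3/4 of 10 = 7.50, rounded up to 8, so 8 needed; 9 signed. Sufficient.
Dating window: the latest signature is 80 days after the earliest; the limit is 90 days. Within the window.

Effective — both the signature and dating-window requirements are satisfied.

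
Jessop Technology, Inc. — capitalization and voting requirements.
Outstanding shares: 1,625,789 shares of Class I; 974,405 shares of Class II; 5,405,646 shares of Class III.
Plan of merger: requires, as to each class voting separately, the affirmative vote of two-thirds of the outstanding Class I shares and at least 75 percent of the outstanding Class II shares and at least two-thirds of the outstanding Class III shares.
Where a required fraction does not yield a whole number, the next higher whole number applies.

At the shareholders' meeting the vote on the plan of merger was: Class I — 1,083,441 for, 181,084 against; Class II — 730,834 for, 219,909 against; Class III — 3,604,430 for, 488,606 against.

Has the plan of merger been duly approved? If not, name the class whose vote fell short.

Not approved — the Class I shares did not give the required vote.

Class I: 2/3 of 1625789 = 1083859.33, rounded up to 1083860; 1,083,860 required, 1,083,441 in favor — not approved.
Class II: 3/4 of 974405 = 730803.75, rounded up to 730804; 730,804 required, 730,834 in favor — approved.
Class III: 2/3 of 5405646 = 3603764; 3,603,764 required, 3,604,430 in favor — approved.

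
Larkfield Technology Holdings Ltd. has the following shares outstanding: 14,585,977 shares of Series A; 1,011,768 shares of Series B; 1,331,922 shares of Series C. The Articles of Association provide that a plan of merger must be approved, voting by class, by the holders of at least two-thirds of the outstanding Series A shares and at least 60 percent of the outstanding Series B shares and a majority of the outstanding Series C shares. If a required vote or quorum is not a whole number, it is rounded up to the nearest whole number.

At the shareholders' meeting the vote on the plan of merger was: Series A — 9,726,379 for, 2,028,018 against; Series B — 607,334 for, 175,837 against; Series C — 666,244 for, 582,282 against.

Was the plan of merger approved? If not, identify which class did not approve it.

Approved — every class gave the required vote.

Series A: 2/3 of 14585977 = 9723984.67, rounded up to 9723985; 9,723,985 required, 9,726,379 in favor — approved.
Series B: 3/5 of 1011768 = 607060.80, rounded up to 607061; 607,061 required, 607,334 in favor — approved.
Series C: a majority of 1331922 is 665962; 665,962 required, 666,244 in favor — approved.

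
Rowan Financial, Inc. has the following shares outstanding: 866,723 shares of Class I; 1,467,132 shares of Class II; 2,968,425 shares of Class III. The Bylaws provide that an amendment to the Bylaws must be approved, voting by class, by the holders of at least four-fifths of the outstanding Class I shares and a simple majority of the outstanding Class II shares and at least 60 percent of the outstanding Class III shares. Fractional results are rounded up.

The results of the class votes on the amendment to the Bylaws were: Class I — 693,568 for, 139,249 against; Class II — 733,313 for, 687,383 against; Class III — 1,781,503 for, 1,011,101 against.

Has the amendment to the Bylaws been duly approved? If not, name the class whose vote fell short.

Class I: 4/5 of 866723 = 693378.40, rounded up to 693379; 693,379 required, 693,568 in favor — approved.
Class II: a majority of 1467132 is 733567; 733,567 required, 733,313 in favor — not approved.
Class III: 3/5 of 2968425 = 1781055; 1,781,055 required, 1,781,503 in favor — approved.

Not approved — the Class II shares did not give the required vote.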